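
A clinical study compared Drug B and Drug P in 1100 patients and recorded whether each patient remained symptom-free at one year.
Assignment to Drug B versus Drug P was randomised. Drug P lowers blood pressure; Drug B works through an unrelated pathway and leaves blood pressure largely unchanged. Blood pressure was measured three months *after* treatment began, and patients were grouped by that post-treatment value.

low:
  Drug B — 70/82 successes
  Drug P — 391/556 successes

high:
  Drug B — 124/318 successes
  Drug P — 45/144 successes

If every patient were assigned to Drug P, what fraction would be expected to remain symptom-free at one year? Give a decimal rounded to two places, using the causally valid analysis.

Blood pressure lies on the pathway drug → blood pressure → outcome, so adjusting for it blocks the indirect effect. For the total causal effect of drug, use the unadjusted pooled rates.
So P(outcome | do(Drug P)) is just the pooled rate for Drug P: 436/700 = 0.623.

0.62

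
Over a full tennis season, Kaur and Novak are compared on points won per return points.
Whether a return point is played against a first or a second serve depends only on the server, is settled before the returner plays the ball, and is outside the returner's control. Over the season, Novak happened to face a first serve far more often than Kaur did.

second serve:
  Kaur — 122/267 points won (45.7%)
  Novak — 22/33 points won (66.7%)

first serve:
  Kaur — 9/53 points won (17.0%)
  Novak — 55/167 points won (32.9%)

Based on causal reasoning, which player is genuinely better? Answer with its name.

The serve type-specific comparison favours Novak throughout, but the pooled figures favour Kaur. The question is whether to condition on serve type.
Since serve type is a pre-existing factor (not a product of the player) and it affects the outcome on its own, it is a confounder. The stratified rates, not the pooled rate, identify the causal effect.
Within each level — second serve: 45.7% vs 66.7%; first serve: 17.0% vs 32.9% — Novak is higher every time.

Novak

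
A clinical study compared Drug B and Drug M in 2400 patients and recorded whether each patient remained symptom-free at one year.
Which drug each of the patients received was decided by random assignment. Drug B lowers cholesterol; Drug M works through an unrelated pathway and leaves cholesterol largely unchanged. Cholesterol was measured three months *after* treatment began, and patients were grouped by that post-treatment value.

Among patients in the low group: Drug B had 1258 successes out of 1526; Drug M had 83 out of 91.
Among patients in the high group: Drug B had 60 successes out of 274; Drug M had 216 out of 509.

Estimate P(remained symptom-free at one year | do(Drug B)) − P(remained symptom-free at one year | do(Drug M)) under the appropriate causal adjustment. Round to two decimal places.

+0.23

The cholesterol-specific comparison favours Drug M throughout, but the pooled figures favour Drug B. The question is whether to condition on cholesterol.
Cholesterol is downstream of the drug. One should not condition on a consequence of treatment, so the overall rates are the right comparison.
The causal difference is the pooled difference: 0.732 − 0.498 = +0.234.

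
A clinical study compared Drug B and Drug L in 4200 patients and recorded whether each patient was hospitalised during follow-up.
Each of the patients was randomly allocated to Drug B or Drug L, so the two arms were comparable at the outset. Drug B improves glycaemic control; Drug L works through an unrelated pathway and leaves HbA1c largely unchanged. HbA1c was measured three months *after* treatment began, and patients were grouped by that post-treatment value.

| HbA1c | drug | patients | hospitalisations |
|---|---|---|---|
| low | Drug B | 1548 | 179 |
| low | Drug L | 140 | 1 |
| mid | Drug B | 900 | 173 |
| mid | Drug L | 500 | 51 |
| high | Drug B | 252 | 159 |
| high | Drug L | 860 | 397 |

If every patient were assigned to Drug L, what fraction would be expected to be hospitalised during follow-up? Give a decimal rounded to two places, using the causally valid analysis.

0.30

Drug L is lower inside every HbA1c stratum but Drug B is lower in aggregate. Whether to stratify depends on how HbA1c relates to the drug.
HbA1c is downstream of the drug. One should not condition on a consequence of treatment, so the overall rates are the right comparison.
So P(outcome | do(Drug L)) is just the pooled rate for Drug L: 449/1500 = 0.299.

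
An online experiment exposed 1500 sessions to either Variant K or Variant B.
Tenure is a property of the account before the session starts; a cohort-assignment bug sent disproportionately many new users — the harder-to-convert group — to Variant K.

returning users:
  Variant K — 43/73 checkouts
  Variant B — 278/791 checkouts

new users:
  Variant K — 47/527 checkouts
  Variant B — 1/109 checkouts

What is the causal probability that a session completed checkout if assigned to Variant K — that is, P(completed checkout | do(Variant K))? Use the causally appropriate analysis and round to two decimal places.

0.38

The stratified and pooled comparisons disagree (Variant K wins within each user tenure; Variant B wins overall), so the answer turns on the causal role of user tenure.
Since user tenure is a pre-existing factor (not a product of the variant) and it affects the outcome on its own, it is a confounder. The stratified rates, not the pooled rate, identify the causal effect.
Standardising Variant K to the population user tenure mix: 0.576·43/73 + 0.424·47/527 = 0.377.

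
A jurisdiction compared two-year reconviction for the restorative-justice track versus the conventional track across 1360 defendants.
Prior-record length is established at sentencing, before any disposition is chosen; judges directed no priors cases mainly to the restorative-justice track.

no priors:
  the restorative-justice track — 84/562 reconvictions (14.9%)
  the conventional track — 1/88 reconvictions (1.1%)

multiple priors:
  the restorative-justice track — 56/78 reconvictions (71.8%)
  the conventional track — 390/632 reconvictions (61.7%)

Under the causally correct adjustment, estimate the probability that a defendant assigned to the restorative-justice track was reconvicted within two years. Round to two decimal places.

The prior-record length-specific comparison favours the conventional track throughout, but the pooled figures favour the restorative-justice track. The question is whether to condition on prior-record length.
Prior-record length differs across dispositions for reasons unrelated to any effect of the disposition itself, and it separately predicts the outcome — a classic confounder. We must compare within prior-record length levels.
Standardising the restorative-justice track to the population prior-record length mix: 0.478·84/562 + 0.522·56/78 = 0.446.

0.45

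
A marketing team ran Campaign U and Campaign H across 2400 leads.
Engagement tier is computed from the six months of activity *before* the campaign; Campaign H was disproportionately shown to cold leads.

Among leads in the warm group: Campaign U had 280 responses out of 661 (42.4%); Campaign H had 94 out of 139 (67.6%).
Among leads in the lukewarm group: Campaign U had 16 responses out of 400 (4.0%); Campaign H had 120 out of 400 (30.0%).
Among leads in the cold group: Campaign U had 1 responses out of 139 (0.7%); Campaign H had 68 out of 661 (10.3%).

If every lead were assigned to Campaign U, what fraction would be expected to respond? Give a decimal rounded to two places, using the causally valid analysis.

0.16

The stratified and pooled comparisons disagree (Campaign H wins within each engagement tier; Campaign U wins overall), so the answer turns on the causal role of engagement tier.
Since engagement tier is a pre-existing factor (not a product of the campaign) and it affects the outcome on its own, it is a confounder. The stratified rates, not the pooled rate, identify the causal effect.
Standardising Campaign U to the population engagement tier mix: 0.333·280/661 + 0.333·16/400 + 0.333·1/139 = 0.157.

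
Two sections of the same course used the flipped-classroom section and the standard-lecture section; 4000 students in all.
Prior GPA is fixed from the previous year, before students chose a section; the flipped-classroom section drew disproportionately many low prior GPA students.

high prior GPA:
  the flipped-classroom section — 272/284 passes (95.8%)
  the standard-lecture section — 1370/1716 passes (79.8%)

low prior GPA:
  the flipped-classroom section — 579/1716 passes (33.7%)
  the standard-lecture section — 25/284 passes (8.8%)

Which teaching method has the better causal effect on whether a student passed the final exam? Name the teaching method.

Nothing the teaching method does changes prior GPA band; the imbalance is an allocation artefact. With prior GPA band also predicting the outcome, the pooled figure is confounded, and the within-stratum comparison is the causal one.
Within each level — high prior GPA: 95.8% vs 79.8%; low prior GPA: 33.7% vs 8.8% — the flipped-classroom section is higher every time.

the flipped-classroom section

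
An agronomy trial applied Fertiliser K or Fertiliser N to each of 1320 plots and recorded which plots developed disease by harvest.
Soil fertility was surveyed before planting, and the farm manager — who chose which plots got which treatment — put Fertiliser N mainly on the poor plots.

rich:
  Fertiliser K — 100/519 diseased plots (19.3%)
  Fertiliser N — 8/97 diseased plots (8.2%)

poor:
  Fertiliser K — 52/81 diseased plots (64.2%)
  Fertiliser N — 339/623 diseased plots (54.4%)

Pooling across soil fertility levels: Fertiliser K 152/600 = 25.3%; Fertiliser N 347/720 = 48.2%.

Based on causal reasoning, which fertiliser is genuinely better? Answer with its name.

Since soil fertility is a pre-existing factor (not a product of the fertiliser) and it affects the outcome on its own, it is a confounder. The stratified rates, not the pooled rate, identify the causal effect.
Within each level — rich: 19.3% vs 8.2%; poor: 64.2% vs 54.4% — Fertiliser N is lower every time.

Fertiliser N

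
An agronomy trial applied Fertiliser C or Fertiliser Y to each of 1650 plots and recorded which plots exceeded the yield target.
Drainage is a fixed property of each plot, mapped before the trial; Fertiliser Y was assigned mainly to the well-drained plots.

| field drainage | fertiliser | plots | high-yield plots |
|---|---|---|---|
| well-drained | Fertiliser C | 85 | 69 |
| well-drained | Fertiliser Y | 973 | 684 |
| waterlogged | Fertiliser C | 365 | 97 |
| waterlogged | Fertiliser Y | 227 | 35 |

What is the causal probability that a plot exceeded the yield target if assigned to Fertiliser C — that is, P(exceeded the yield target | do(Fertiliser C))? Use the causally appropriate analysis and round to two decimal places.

The imbalance in field drainage arose from how plots were allocated, not from anything the fertiliser did; and field drainage independently affects the outcome. The pooled gap is confounded — condition on field drainage.
Standardising Fertiliser C to the population field drainage mix: 0.641·69/85 + 0.359·97/365 = 0.616.

0.62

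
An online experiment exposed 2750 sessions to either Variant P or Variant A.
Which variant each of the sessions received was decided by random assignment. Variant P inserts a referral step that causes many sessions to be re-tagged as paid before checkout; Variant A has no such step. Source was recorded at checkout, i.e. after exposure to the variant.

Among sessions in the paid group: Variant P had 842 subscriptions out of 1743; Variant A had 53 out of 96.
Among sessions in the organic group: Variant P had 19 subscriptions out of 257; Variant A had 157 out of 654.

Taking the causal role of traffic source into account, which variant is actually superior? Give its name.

Variant P

The traffic source-specific comparison favours Variant A throughout, but the pooled figures favour Variant P. The question is whether to condition on traffic source.
Traffic source lies on the pathway variant → traffic source → outcome, so adjusting for it blocks the indirect effect. For the total causal effect of variant, use the unadjusted pooled rates.
Pooled: Variant P 43.0% vs Variant A 28.0%; Variant P is higher overall.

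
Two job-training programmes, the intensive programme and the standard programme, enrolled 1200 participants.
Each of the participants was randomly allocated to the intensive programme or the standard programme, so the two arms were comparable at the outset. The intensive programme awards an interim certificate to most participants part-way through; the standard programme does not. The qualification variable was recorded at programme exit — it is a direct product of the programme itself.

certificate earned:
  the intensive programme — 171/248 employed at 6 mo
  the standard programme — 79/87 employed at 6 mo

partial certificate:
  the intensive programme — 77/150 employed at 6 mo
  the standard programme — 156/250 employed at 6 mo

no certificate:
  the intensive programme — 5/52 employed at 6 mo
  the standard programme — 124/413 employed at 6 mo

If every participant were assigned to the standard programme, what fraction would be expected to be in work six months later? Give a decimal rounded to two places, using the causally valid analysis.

Within every qualification attained during the programme level the standard programme has the higher rate, yet pooled the intensive programme does — Simpson's reversal.
The distribution of qualification attained during the programme is itself part of what the programme does — it is an intermediate outcome. Holding it fixed would remove that part of the effect; the total effect is the pooled difference.
So P(outcome | do(the standard programme)) is just the pooled rate for the standard programme: 359/750 = 0.479.

0.48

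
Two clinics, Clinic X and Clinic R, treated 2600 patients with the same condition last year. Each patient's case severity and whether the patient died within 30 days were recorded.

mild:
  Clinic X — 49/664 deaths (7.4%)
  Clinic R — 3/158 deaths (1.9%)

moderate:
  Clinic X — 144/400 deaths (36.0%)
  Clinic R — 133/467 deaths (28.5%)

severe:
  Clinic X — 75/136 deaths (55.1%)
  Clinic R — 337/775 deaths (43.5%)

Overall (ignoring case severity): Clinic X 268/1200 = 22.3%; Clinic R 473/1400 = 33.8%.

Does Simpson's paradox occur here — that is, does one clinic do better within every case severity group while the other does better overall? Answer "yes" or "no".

yes

Within each case severity level (mild 7.4% vs 1.9%; moderate 36.0% vs 28.5%; severe 55.1% vs 43.5%), Clinic R has the lower rate every time. Pooled: 22.3% vs 33.8% — Clinic X has the lower rate overall. The two comparisons disagree.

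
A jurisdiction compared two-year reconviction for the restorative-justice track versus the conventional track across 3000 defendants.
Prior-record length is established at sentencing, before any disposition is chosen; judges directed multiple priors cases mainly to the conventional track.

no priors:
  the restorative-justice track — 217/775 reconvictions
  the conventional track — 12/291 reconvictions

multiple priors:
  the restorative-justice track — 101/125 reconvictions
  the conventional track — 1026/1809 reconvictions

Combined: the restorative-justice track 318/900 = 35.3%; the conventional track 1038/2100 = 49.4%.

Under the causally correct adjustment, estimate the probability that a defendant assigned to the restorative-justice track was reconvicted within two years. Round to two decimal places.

The imbalance in prior-record length arose from how defendants were allocated, not from anything the disposition did; and prior-record length independently affects the outcome. The pooled gap is confounded — condition on prior-record length.
Standardising the restorative-justice track to the population prior-record length mix: 0.355·217/775 + 0.645·101/125 = 0.620.

0.62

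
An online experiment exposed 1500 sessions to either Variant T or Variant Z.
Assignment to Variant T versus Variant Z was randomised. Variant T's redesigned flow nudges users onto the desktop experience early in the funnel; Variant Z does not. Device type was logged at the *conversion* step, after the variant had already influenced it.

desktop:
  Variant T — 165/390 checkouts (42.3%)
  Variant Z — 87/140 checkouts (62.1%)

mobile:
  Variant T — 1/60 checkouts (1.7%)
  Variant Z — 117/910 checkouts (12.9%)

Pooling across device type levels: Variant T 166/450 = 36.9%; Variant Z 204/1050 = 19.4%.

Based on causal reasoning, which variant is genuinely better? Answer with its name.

Variant T

Variant Z is higher inside every device type stratum but Variant T is higher in aggregate. Whether to stratify depends on how device type relates to the variant.
Stratifying would compare variants among sessions the variants themselves sorted into device type groups — a form of selection on an intermediate. The unconditioned pooled rates give the total causal effect.
Pooled: Variant T 36.9% vs Variant Z 19.4%; Variant T is higher overall.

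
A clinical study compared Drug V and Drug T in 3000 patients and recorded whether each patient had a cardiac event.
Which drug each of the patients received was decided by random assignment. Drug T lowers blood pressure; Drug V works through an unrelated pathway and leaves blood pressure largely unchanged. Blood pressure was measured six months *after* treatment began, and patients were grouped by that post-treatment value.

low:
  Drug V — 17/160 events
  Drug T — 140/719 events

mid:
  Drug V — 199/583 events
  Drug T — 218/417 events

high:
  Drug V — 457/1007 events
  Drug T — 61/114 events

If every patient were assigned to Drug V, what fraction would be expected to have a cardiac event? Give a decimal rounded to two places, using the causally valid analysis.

0.38

The distribution of blood pressure is itself part of what the drug does — it is an intermediate outcome. Holding it fixed would remove that part of the effect; the total effect is the pooled difference.
So P(outcome | do(Drug V)) is just the pooled rate for Drug V: 673/1750 = 0.385.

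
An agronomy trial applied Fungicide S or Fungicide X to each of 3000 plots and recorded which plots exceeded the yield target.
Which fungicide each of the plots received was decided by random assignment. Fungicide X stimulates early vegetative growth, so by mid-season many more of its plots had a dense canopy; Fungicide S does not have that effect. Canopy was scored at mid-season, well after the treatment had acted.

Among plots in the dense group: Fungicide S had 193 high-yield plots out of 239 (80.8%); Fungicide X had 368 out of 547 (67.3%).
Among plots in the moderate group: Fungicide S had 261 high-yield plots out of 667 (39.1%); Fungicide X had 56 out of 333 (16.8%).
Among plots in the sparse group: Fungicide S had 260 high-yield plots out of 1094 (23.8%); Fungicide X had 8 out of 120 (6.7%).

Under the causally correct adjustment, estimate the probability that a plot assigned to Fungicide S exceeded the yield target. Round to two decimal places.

Within every mid-season canopy level Fungicide S has the higher rate, yet pooled Fungicide X does — Simpson's reversal.
Stratifying would compare fungicides among plots the fungicides themselves sorted into mid-season canopy groups — a form of selection on an intermediate. The unconditioned pooled rates give the total causal effect.
So P(outcome | do(Fungicide S)) is just the pooled rate for Fungicide S: 714/2000 = 0.357.

0.36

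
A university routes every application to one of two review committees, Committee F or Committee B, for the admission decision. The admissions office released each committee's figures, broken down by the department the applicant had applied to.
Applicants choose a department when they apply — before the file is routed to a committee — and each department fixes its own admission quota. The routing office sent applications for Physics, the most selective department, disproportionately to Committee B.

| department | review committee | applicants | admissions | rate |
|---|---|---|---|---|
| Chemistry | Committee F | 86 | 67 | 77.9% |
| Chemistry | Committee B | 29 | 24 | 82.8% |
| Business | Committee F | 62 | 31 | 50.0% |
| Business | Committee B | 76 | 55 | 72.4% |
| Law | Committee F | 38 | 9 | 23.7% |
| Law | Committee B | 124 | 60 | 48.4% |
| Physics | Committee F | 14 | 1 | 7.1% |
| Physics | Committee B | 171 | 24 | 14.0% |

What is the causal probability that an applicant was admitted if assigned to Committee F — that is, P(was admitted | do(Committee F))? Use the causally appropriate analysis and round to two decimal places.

0.35

Department satisfies the back-door criterion: it is not a descendant of the review committee, and it blocks the spurious path from review committee to outcome. Adjusting for it (i.e., using the within-department rates) gives the causal effect.
Standardising Committee F to the population department mix: 0.192·67/86 + 0.230·31/62 + 0.270·9/38 + 0.308·1/14 = 0.350.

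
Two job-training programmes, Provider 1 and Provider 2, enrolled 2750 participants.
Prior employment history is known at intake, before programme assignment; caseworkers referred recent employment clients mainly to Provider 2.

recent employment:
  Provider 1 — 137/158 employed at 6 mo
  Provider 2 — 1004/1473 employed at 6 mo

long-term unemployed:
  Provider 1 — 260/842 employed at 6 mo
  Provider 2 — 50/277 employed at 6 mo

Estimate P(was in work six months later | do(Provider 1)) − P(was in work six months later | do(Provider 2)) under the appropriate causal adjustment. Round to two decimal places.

+0.16

The stratified and pooled comparisons disagree (Provider 1 wins within each prior employment history; Provider 2 wins overall), so the answer turns on the causal role of prior employment history.
The imbalance in prior employment history arose from how participants were allocated, not from anything the programme did; and prior employment history independently affects the outcome. The pooled gap is confounded — condition on prior employment history.
Adjusting over the population distribution of prior employment history: 0.593·(0.867−0.682) + 0.407·(0.309−0.181) = +0.162.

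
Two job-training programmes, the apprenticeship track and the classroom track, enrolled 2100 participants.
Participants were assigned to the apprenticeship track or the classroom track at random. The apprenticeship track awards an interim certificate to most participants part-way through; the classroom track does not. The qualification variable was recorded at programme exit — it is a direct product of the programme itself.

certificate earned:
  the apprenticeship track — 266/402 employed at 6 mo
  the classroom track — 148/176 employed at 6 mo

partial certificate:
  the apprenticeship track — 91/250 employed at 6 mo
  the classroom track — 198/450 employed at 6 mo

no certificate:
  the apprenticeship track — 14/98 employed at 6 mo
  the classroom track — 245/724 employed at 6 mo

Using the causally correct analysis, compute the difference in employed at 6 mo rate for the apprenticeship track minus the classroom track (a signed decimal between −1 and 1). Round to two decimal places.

Within every qualification attained during the programme level the classroom track has the higher rate, yet pooled the apprenticeship track does — Simpson's reversal.
Qualification attained during the programme lies on the pathway programme → qualification attained during the programme → outcome, so adjusting for it blocks the indirect effect. For the total causal effect of programme, use the unadjusted pooled rates.
The causal difference is the pooled difference: 0.495 − 0.438 = +0.057.

+0.06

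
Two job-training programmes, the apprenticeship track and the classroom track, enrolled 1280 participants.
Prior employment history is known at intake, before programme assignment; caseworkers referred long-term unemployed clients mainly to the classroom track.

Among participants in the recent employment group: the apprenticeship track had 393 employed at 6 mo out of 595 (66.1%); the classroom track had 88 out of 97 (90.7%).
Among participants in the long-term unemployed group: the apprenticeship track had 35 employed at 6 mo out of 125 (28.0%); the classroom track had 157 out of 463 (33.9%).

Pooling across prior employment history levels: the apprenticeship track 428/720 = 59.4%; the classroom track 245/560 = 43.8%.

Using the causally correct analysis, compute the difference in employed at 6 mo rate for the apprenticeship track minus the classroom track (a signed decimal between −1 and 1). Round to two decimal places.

-0.16

Prior employment history satisfies the back-door criterion: it is not a descendant of the programme, and it blocks the spurious path from programme to outcome. Adjusting for it (i.e., using the within-prior employment history rates) gives the causal effect.
Adjusting over the population distribution of prior employment history: 0.541·(0.661−0.907) + 0.459·(0.280−0.339) = -0.161.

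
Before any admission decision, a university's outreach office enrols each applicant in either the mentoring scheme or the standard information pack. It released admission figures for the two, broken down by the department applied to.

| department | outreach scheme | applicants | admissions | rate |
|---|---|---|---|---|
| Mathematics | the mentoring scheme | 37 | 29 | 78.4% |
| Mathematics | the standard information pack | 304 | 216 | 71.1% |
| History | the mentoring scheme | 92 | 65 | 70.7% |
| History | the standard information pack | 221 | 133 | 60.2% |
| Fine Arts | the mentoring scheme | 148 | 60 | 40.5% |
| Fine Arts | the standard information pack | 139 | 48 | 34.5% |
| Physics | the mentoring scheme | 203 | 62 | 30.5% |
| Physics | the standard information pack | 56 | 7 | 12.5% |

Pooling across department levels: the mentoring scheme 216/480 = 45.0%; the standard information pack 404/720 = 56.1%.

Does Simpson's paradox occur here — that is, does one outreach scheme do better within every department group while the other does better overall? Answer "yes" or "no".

Within each department level (Mathematics 78.4% vs 71.1%; History 70.7% vs 60.2%; Fine Arts 40.5% vs 34.5%; Physics 30.5% vs 12.5%), the mentoring scheme has the higher rate every time. Pooled: 45.0% vs 56.1% — the standard information pack has the higher rate overall. The two comparisons disagree.

yes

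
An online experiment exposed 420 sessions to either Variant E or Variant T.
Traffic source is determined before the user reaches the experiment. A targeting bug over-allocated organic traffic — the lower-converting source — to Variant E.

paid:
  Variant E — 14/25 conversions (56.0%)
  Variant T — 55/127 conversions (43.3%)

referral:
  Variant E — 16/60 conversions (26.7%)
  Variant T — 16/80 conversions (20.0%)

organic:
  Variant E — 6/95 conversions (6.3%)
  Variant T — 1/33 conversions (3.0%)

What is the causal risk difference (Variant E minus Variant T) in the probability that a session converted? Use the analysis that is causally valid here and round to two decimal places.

Nothing the variant does changes traffic source; the imbalance is an allocation artefact. With traffic source also predicting the outcome, the pooled figure is confounded, and the within-stratum comparison is the causal one.
Adjusting over the population distribution of traffic source: 0.362·(0.560−0.433) + 0.333·(0.267−0.200) + 0.305·(0.063−0.030) = +0.078.

+0.08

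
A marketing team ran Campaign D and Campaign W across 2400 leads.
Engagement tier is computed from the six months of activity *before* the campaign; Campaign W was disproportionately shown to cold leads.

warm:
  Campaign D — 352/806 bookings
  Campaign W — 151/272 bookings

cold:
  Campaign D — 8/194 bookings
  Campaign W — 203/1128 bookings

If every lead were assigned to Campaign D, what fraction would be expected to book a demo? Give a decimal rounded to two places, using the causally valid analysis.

Engagement tier is set before the campaign has any effect — it is not caused by the campaign — and it independently drives the outcome. That makes it a confounder, so the causal comparison is within engagement tier levels.
Standardising Campaign D to the population engagement tier mix: 0.449·352/806 + 0.551·8/194 = 0.219.

0.22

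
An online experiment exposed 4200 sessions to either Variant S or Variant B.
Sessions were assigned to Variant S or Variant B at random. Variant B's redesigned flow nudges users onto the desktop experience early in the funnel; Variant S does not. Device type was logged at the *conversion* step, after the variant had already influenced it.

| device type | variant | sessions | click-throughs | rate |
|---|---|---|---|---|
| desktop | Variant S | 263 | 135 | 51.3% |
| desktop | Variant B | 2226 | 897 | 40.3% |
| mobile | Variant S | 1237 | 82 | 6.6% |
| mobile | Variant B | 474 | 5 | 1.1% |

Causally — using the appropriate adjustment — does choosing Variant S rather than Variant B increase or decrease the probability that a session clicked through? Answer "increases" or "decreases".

decreases

Device type is recorded after the variant and is itself shifted by it — it sits on the causal path from variant to outcome. Conditioning on a mediator would strip out part of the effect we want; the pooled comparison gives the total causal effect.
Pooled: Variant S 14.5% vs Variant B 33.4%; Variant B is higher overall.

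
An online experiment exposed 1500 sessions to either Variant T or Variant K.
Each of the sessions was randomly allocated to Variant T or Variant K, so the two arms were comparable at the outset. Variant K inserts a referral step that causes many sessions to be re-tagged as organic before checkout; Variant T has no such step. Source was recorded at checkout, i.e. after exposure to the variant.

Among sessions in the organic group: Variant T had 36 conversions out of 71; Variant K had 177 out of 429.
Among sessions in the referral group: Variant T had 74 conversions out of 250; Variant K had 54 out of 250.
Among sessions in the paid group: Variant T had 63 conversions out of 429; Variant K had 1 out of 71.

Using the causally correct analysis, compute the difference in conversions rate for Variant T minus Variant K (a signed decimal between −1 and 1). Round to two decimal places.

The traffic source-specific comparison favours Variant T throughout, but the pooled figures favour Variant K. The question is whether to condition on traffic source.
The distribution of traffic source is itself part of what the variant does — it is an intermediate outcome. Holding it fixed would remove that part of the effect; the total effect is the pooled difference.
The causal difference is the pooled difference: 0.231 − 0.309 = -0.079.

-0.08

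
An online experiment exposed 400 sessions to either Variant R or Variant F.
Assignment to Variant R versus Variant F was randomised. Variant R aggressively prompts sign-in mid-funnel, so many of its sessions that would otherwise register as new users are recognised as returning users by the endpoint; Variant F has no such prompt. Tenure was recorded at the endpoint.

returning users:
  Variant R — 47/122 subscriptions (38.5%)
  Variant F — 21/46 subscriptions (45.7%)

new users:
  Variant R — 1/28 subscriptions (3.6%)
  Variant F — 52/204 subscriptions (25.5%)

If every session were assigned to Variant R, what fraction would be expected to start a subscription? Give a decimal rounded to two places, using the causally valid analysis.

User tenure lies on the pathway variant → user tenure → outcome, so adjusting for it blocks the indirect effect. For the total causal effect of variant, use the unadjusted pooled rates.
So P(outcome | do(Variant R)) is just the pooled rate for Variant R: 48/150 = 0.320.

0.32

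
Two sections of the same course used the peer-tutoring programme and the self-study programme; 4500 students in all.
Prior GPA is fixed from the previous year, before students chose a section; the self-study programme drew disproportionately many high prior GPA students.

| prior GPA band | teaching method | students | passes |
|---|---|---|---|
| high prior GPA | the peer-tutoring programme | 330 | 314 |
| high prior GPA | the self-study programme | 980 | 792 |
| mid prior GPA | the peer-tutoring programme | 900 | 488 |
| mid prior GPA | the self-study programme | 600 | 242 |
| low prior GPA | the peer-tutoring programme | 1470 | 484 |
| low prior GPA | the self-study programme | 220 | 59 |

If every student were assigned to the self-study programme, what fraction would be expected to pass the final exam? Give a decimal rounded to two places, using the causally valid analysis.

Here prior GPA band is a common cause — it drives both which teaching method a case falls under and the outcome. The crude comparison mixes populations; the stratum-specific rates are the causally relevant ones.
Standardising the self-study programme to the population prior GPA band mix: 0.291·792/980 + 0.333·242/600 + 0.376·59/220 = 0.470.

0.47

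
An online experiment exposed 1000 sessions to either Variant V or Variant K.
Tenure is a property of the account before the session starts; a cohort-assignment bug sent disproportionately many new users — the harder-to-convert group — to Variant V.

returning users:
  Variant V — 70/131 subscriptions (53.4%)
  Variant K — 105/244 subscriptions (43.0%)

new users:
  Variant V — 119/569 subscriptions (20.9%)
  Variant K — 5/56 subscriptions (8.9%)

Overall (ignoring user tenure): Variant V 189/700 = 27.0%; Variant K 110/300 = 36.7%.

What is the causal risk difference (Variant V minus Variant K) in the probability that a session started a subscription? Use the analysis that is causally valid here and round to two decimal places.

The user tenure-specific comparison favours Variant V throughout, but the pooled figures favour Variant K. The question is whether to condition on user tenure.
User tenure is set before the variant has any effect — it is not caused by the variant — and it independently drives the outcome. That makes it a confounder, so the causal comparison is within user tenure levels.
Adjusting over the population distribution of user tenure: 0.375·(0.534−0.430) + 0.625·(0.209−0.089) = +0.114.

+0.11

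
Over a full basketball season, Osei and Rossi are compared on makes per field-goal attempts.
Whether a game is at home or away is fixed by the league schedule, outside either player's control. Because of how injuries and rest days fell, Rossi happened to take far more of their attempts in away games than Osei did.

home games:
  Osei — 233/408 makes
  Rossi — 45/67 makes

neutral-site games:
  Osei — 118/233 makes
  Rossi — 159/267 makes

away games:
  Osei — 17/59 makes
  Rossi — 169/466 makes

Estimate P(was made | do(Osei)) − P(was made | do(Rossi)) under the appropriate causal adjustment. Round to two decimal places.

-0.09

The imbalance in game venue arose from how field-goal attempts were allocated, not from anything the player did; and game venue independently affects the outcome. The pooled gap is confounded — condition on game venue.
Adjusting over the population distribution of game venue: 0.317·(0.571−0.672) + 0.333·(0.506−0.596) + 0.350·(0.288−0.363) = -0.088.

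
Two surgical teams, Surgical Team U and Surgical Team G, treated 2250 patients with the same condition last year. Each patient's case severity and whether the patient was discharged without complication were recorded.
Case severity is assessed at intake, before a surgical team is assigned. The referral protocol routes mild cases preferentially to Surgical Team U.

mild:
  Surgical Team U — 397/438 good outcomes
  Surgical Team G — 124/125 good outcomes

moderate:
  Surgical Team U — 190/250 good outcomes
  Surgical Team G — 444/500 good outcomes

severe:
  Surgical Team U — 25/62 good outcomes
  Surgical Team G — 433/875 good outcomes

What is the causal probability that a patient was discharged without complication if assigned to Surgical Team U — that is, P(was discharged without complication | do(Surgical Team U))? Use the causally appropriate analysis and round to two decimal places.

The stratified and pooled comparisons disagree (Surgical Team G wins within each case severity; Surgical Team U wins overall), so the answer turns on the causal role of case severity.
Nothing the surgical team does changes case severity; the imbalance is an allocation artefact. With case severity also predicting the outcome, the pooled figure is confounded, and the within-stratum comparison is the causal one.
Standardising Surgical Team U to the population case severity mix: 0.250·397/438 + 0.333·190/250 + 0.416·25/62 = 0.648.

0.65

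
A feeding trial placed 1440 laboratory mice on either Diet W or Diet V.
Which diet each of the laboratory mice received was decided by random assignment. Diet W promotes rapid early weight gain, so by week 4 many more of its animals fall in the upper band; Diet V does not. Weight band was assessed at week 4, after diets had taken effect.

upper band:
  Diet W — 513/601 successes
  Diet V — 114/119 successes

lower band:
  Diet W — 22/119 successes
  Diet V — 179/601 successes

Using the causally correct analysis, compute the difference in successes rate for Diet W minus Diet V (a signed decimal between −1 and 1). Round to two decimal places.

Week-4 weight band is recorded after the diet and is itself shifted by it — it sits on the causal path from diet to outcome. Conditioning on a mediator would strip out part of the effect we want; the pooled comparison gives the total causal effect.
The causal difference is the pooled difference: 0.743 − 0.407 = +0.336.

+0.34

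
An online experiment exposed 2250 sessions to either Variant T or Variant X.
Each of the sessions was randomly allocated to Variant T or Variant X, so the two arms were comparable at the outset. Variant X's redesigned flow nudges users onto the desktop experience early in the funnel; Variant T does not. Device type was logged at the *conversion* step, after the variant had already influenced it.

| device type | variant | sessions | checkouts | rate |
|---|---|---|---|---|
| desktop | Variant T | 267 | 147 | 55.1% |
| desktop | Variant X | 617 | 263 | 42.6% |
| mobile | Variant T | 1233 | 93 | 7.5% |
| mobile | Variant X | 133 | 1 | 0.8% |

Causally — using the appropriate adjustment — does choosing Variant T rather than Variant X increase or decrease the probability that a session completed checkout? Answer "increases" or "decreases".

decreases

Stratifying would compare variants among sessions the variants themselves sorted into device type groups — a form of selection on an intermediate. The unconditioned pooled rates give the total causal effect.
Pooled: Variant T 16.0% vs Variant X 35.2%; Variant X is higher overall.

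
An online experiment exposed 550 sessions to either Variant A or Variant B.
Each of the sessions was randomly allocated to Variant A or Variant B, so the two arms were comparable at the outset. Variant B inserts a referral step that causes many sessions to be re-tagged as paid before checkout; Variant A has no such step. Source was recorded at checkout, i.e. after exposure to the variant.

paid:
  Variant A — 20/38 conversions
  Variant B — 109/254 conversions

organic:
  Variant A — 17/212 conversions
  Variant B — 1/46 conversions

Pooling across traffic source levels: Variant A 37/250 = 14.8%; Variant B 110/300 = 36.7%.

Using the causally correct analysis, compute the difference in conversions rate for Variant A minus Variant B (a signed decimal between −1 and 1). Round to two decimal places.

The traffic source-specific comparison favours Variant A throughout, but the pooled figures favour Variant B. The question is whether to condition on traffic source.
Stratifying would compare variants among sessions the variants themselves sorted into traffic source groups — a form of selection on an intermediate. The unconditioned pooled rates give the total causal effect.
The causal difference is the pooled difference: 0.148 − 0.367 = -0.219.

-0.22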